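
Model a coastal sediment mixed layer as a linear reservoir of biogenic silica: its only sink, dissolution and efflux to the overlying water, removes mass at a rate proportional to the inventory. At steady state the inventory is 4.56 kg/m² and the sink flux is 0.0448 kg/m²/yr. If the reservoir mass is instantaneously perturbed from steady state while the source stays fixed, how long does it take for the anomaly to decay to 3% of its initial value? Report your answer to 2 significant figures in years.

360 yr

For a linear reservoir the anomaly decays as exp(−t/τ) with τ = M/F = 4.56/0.0448 = 101.8 yr.
exp(−t/τ) = 0.03 ⇒ t = −τ ln(0.03) = 101.8 × 3.507 = 356.9 yr.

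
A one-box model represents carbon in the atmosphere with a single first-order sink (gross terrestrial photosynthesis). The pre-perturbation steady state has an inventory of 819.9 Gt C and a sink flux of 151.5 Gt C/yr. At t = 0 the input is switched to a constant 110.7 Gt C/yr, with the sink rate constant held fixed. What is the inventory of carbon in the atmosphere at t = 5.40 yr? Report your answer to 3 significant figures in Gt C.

The sink rate constant is k = F₀/M₀ = 151.5/819.9 = 0.1848 yr⁻¹.
Solving dM/dt = F₁ − kM with M(0) = M₀ gives M(t) = F₁/k + (M₀ − F₁/k)·e^(−kt).
F₁/k = 110.7/0.1848 = 599.10 Gt C; kt = 0.1848 × 5.40 = 0.9978, e^(−kt) = 0.3687.
M(5.40) = 599.10 + (819.9 − 599.10) × 0.3687 = 599.10 + 81.41 = 680.50 Gt C.

681 Gt C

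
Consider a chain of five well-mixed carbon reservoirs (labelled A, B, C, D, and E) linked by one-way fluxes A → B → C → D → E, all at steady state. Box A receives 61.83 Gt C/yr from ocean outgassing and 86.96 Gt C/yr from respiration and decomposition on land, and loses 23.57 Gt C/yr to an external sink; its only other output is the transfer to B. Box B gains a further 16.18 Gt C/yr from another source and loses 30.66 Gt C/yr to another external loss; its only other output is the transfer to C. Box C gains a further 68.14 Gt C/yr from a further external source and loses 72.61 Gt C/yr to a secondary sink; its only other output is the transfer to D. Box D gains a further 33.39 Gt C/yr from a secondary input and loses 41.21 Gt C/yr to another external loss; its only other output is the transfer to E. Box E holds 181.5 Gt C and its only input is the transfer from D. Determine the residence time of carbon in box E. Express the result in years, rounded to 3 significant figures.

1.84 yr

Box A: F(A→B) = (61.83 + 86.96) − 23.57 = 125.22 Gt C/yr.
Box B: F(B→C) = (125.22 + 16.18) − 30.66 = 110.74 Gt C/yr.
Box C: F(C→D) = (110.74 + 68.14) − 72.61 = 106.27 Gt C/yr.
Box D: F(D→E) = (106.27 + 33.39) − 41.21 = 98.450 Gt C/yr.
Box E throughput = its input = 98.450 Gt C/yr; τ = 181.5 / 98.450 = 1.844 yr.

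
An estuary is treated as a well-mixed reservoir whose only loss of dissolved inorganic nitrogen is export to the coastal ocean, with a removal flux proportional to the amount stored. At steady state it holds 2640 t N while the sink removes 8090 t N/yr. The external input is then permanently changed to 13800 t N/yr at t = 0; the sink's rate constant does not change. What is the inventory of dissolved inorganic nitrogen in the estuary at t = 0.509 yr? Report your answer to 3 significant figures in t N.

4110 t N

τ = M₀/F₀ = 2640/8090 = 0.3263 yr; rate constant k = 1/τ.
New steady state M_∞ = F₁/k = F₁·τ = 13800 × 0.3263 = 4503.3 t N.
M(t) = M_∞ + (M₀ − M_∞)·e^(−t/τ); t/τ = 0.509/0.3263 = 1.560, so e^(−t/τ) = 0.2102.
M(t) = 4503.3 − 1863 × 0.2102 = 4111.7 t N.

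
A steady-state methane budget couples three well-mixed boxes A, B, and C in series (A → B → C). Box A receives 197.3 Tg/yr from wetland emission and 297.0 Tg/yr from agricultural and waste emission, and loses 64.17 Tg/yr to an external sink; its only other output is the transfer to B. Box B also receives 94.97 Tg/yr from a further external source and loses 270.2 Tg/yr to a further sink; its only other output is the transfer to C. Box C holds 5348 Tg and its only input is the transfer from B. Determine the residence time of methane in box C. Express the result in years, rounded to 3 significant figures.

21.0 yr

Box A: F(A→B) = (197.3 + 297.0) − 64.17 = 430.13 Tg/yr.
Box B: F(B→C) = (430.13 + 94.97) − 270.2 = 254.90 Tg/yr.
Box C throughput = its input = 254.90 Tg/yr; τ = 5348 / 254.90 = 20.98 yr.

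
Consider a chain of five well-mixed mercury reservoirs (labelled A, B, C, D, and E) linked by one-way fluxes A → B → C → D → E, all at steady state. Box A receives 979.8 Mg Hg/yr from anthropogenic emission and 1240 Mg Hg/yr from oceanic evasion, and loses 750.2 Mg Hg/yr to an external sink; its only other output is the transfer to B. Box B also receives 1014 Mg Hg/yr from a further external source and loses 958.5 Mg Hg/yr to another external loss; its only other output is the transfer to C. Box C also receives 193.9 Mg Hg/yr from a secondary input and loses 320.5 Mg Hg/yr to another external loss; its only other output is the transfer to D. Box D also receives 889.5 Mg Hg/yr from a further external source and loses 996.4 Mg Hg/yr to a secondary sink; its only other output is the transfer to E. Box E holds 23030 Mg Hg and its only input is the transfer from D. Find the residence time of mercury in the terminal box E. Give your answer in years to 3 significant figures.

Box A: F(A→B) = (979.8 + 1240) − 750.2 = 1469.6 Mg Hg/yr.
Box B: F(B→C) = (1469.6 + 1014) − 958.5 = 1525.1 Mg Hg/yr.
Box C: F(C→D) = (1525.1 + 193.9) − 320.5 = 1398.5 Mg Hg/yr.
Box D: F(D→E) = (1398.5 + 889.5) − 996.4 = 1291.6 Mg Hg/yr.
Box E throughput = its input = 1291.6 Mg Hg/yr; τ = 23030 / 1291.6 = 17.83 yr.

17.8 yr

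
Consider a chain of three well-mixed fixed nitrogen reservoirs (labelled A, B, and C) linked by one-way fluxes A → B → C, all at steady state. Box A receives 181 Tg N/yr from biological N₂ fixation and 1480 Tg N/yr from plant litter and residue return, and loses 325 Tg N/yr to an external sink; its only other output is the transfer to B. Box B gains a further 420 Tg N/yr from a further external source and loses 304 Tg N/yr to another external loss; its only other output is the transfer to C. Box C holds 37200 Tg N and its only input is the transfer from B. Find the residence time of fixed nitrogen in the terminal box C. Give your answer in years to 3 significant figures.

Box A: F(A→B) = (181 + 1480) − 325 = 1336.0 Tg N/yr.
Box B: F(B→C) = (1336.0 + 420) − 304 = 1452.0 Tg N/yr.
Box C throughput = its input = 1452.0 Tg N/yr; τ = 37200 / 1452.0 = 25.62 yr.

25.6 yr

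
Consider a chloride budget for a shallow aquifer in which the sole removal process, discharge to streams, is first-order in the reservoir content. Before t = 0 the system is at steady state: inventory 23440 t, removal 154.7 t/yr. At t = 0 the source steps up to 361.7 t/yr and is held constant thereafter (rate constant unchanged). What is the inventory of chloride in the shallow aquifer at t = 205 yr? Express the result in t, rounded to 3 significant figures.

The sink rate constant is k = F₀/M₀ = 154.7/23440 = 0.006600 yr⁻¹.
Solving dM/dt = F₁ − kM with M(0) = M₀ gives M(t) = F₁/k + (M₀ − F₁/k)·e^(−kt).
F₁/k = 361.7/0.006600 = 54804 t; kt = 0.006600 × 205 = 1.353, e^(−kt) = 0.2585.
M(205) = 54804 + (23440 − 54804) × 0.2585 = 54804 − 8107 = 46698 t.

46700 t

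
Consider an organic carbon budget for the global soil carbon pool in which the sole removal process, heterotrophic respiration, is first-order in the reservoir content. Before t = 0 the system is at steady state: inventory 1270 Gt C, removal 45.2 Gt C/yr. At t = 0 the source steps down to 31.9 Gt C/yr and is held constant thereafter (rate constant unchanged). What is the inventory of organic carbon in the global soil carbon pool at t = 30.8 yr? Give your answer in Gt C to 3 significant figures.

The sink rate constant is k = F₀/M₀ = 45.2/1270 = 0.03559 yr⁻¹.
Solving dM/dt = F₁ − kM with M(0) = M₀ gives M(t) = F₁/k + (M₀ − F₁/k)·e^(−kt).
F₁/k = 31.9/0.03559 = 896.31 Gt C; kt = 0.03559 × 30.8 = 1.096, e^(−kt) = 0.3341.
M(30.8) = 896.31 + (1270 − 896.31) × 0.3341 = 896.31 + 124.9 = 1021.2 Gt C.

1020 Gt C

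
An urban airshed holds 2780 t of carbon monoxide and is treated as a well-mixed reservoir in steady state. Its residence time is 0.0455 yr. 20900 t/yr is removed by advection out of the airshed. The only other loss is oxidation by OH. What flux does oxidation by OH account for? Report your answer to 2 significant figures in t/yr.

40000 t/yr

Total removal F = M/τ = 2780 / 0.0455 = 61100 t/yr.
Oxidation by OH = F − (20900) = 61100 − 20900 = 40200 t/yr.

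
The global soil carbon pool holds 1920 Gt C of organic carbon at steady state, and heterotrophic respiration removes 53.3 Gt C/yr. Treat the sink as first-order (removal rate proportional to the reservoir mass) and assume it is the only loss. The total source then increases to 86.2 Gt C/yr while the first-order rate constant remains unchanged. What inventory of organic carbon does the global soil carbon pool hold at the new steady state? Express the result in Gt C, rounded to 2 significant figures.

3100 Gt C

Rate constant k = F/M = 53.3 / 1920 = 0.02776 yr⁻¹.
At the new steady state, source = k·M_new ⇒ M_new = 86.2 / 0.02776 = 3105 Gt C.
(Equivalently M_new = M × F_new/F_old = 1920 × 86.2/53.3.)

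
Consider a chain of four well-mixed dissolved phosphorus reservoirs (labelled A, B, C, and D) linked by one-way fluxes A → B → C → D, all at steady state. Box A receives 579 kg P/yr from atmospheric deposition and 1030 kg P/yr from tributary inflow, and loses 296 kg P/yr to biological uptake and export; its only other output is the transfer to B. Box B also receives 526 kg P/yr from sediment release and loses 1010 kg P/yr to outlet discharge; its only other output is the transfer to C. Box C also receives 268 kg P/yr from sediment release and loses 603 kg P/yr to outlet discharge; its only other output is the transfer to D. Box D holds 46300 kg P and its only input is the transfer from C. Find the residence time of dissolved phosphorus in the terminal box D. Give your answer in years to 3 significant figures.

Box A: F(A→B) = (579 + 1030) − 296 = 1313.0 kg P/yr.
Box B: F(B→C) = (1313.0 + 526) − 1010 = 829.00 kg P/yr.
Box C: F(C→D) = (829.00 + 268) − 603 = 494.00 kg P/yr.
Box D throughput = its input = 494.00 kg P/yr; τ = 46300 / 494.00 = 93.72 yr.

93.7 yr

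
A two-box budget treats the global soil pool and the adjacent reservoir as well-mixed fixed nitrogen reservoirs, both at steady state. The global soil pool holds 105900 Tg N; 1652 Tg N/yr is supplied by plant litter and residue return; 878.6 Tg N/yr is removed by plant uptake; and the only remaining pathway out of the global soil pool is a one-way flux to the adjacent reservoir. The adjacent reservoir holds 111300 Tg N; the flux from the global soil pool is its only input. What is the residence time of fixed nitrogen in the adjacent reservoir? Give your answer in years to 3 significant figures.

144 yr

Balance the global soil pool: ΣF_in = 1652.0 Tg N/yr.
Flux to the adjacent reservoir = ΣF_in − (878.6) = 773.40 Tg N/yr.
At steady state the output of the adjacent reservoir equals its input, 773.40 Tg N/yr.
τ = M / F = 111300 / 773.40 = 143.9 yr.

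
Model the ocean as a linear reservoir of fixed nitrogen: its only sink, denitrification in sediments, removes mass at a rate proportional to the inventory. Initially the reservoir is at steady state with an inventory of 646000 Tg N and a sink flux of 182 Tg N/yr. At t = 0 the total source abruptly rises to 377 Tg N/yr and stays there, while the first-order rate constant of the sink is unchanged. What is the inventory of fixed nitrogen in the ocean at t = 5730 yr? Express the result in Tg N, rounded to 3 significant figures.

1.20×10^6 Tg N

τ = M₀/F₀ = 646000/182 = 3549 yr; rate constant k = 1/τ.
New steady state M_∞ = F₁/k = F₁·τ = 377 × 3549 = 1.3381×10^6 Tg N.
M(t) = M_∞ + (M₀ − M_∞)·e^(−t/τ); t/τ = 5730/3549 = 1.614, so e^(−t/τ) = 0.1990.
M(t) = 1.3381×10^6 − 692100 × 0.1990 = 1.2004×10^6 Tg N.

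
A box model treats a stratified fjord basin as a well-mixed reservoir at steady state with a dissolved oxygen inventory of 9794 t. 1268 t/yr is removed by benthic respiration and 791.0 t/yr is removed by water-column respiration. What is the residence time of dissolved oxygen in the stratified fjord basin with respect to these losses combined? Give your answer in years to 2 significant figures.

Total removal = 1268 + 791.0 = 2059.0 t/yr.
τ = M / ΣF_out = 9794 / 2059.0 = 4.757 yr.

4.8 yr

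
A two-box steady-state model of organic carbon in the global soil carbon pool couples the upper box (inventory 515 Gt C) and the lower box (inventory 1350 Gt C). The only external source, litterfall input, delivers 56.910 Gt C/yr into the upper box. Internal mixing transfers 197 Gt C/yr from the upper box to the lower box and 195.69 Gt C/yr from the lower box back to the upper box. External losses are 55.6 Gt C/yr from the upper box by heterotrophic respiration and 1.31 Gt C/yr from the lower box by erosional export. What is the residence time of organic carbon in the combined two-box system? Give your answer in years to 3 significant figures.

Treat the two boxes together as one reservoir: the mixing fluxes between them are internal recycling, so τ = ΣM / Σ(external losses).
M_total = 515 + 1350 = 1865.0 Gt C.
ΣF_external_out = 55.6 + 1.31 = 56.910 Gt C/yr.
τ = M_total / ΣF_ext = 1865.0 / 56.910 = 32.77 yr.

32.8 yr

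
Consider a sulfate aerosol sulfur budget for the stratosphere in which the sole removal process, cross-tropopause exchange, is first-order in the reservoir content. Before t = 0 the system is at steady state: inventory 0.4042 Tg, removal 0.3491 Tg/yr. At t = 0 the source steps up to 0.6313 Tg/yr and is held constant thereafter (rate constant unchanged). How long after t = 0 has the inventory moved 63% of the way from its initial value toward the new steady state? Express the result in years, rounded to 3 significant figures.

1.15 yr

τ = M₀/F₀ = 0.4042/0.3491 = 1.158 yr.
The remaining gap fraction is e^(−t/τ); 63% covered ⇒ e^(−t/τ) = 0.370.
t = −τ ln(0.370) = 1.158 × 0.9943 = 1.151 yr.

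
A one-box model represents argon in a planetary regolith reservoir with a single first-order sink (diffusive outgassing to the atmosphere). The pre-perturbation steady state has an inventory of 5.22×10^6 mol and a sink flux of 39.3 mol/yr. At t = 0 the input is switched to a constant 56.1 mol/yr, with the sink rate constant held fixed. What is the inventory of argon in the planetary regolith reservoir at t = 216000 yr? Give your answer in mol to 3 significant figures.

The sink rate constant is k = F₀/M₀ = 39.3/5.22×10^6 = 7.529×10^-6 yr⁻¹.
Solving dM/dt = F₁ − kM with M(0) = M₀ gives M(t) = F₁/k + (M₀ − F₁/k)·e^(−kt).
F₁/k = 56.1/7.529×10^-6 = 7.4515×10^6 mol; kt = 7.529×10^-6 × 216000 = 1.626, e^(−kt) = 0.1967.
M(216000) = 7.4515×10^6 + (5.22×10^6 − 7.4515×10^6) × 0.1967 = 7.4515×10^6 − 438900 = 7.0126×10^6 mol.

7.01×10^6 mol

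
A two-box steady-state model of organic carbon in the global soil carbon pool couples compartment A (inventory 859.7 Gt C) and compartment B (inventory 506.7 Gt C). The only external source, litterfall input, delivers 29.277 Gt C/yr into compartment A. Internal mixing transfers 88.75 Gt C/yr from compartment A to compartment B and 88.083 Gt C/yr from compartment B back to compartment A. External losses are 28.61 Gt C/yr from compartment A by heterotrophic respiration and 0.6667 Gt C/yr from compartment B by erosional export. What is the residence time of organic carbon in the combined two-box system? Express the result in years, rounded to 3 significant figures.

46.7 yr

Residence time in the combined system uses the total inventory and the total *external* removal — internal exchanges between the two boxes cancel.
M_total = 859.7 + 506.7 = 1366.4 Gt C.
ΣF_external_out = 28.61 + 0.6667 = 29.277 Gt C/yr.
τ = M_total / ΣF_ext = 1366.4 / 29.277 = 46.67 yr.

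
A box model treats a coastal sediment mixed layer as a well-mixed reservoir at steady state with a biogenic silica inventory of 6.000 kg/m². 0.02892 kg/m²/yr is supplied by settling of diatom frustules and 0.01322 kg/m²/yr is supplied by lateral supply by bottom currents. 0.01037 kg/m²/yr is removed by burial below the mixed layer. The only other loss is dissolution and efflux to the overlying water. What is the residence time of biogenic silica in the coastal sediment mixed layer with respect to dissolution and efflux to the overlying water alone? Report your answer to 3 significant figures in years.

At steady state ΣF_in = ΣF_out.
ΣF_in = 0.02892 + 0.01322 = 0.042140 kg/m²/yr.
Dissolution and efflux to the overlying water flux = ΣF_in − (0.01037) = 0.042140 − 0.01037 = 0.03177 kg/m²/yr.
τ = M / F = 6.000 / 0.03177 = 188.9 yr.

189 yr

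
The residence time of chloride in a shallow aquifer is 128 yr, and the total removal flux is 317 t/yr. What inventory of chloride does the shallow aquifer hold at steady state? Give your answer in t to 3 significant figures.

τ = M/F ⇒ M = τ × F = 128 × 317 = 40580 t.

40600 t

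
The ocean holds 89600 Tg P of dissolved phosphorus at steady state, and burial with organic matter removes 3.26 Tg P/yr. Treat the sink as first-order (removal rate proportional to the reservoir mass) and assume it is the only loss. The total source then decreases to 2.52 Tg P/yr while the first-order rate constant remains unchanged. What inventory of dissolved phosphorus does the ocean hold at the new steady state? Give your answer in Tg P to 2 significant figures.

69000 Tg P

Rate constant k = F/M = 3.26 / 89600 = 3.638×10^-5 yr⁻¹.
At the new steady state, source = k·M_new ⇒ M_new = 2.52 / 3.638×10^-5 = 69260 Tg P.
(Equivalently M_new = M × F_new/F_old = 89600 × 2.52/3.26.)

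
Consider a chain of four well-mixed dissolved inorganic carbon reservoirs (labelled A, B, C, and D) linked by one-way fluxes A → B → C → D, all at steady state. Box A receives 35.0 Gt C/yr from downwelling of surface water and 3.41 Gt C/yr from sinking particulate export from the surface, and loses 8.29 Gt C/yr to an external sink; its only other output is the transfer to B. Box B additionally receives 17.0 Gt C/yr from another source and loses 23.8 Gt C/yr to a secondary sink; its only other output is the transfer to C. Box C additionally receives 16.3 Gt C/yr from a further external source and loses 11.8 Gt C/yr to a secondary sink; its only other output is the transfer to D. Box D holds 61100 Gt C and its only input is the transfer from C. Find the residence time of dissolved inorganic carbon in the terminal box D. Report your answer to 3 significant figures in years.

Box A: F(A→B) = (35.0 + 3.41) − 8.29 = 30.120 Gt C/yr.
Box B: F(B→C) = (30.120 + 17.0) − 23.8 = 23.320 Gt C/yr.
Box C: F(C→D) = (23.320 + 16.3) − 11.8 = 27.820 Gt C/yr.
Box D throughput = its input = 27.820 Gt C/yr; τ = 61100 / 27.820 = 2196 yr.

2200 yr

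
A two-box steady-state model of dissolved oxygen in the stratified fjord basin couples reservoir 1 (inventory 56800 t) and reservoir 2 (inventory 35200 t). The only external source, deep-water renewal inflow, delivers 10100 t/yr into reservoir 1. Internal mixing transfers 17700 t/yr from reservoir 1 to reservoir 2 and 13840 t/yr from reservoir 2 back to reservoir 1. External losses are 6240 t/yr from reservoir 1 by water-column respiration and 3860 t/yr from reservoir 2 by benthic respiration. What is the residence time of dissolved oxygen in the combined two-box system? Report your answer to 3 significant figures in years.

9.11 yr

Treat the two boxes together as one reservoir: the mixing fluxes between them are internal recycling, so τ = ΣM / Σ(external losses).
M_total = 56800 + 35200 = 92000 t.
ΣF_external_out = 6240 + 3860 = 10100 t/yr.
τ = M_total / ΣF_ext = 92000 / 10100 = 9.109 yr.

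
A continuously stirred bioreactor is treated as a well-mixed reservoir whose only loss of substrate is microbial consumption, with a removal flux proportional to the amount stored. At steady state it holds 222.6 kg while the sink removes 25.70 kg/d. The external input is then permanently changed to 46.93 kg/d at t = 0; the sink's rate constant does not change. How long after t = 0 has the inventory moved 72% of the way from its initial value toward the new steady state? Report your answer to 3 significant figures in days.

τ = M₀/F₀ = 222.6/25.70 = 8.661 d.
The remaining gap fraction is e^(−t/τ); 72% covered ⇒ e^(−t/τ) = 0.280.
t = −τ ln(0.280) = 8.661 × 1.273 = 11.03 d.

11.0 d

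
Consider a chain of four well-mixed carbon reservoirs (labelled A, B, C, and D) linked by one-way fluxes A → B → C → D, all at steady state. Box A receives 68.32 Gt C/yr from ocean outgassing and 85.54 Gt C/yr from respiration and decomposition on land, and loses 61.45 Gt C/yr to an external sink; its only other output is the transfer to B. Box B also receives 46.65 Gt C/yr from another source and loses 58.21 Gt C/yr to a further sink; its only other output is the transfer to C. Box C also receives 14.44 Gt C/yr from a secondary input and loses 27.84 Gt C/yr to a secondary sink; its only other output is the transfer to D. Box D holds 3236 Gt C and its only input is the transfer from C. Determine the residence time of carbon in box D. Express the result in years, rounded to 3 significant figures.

Box A: F(A→B) = (68.32 + 85.54) − 61.45 = 92.410 Gt C/yr.
Box B: F(B→C) = (92.410 + 46.65) − 58.21 = 80.850 Gt C/yr.
Box C: F(C→D) = (80.850 + 14.44) − 27.84 = 67.450 Gt C/yr.
Box D throughput = its input = 67.450 Gt C/yr; τ = 3236 / 67.450 = 47.98 yr.

48.0 yr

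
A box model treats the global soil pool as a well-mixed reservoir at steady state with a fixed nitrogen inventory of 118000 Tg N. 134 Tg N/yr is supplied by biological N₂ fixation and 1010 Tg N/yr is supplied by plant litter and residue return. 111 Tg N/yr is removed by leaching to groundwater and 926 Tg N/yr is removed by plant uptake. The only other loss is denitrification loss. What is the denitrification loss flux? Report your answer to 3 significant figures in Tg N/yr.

At steady state ΣF_in = ΣF_out.
ΣF_in = 134 + 1010 = 1144.0 Tg N/yr.
Denitrification loss flux = ΣF_in − (111 + 926) = 1144.0 − 1037 = 107.0 Tg N/yr.

107 Tg N/yr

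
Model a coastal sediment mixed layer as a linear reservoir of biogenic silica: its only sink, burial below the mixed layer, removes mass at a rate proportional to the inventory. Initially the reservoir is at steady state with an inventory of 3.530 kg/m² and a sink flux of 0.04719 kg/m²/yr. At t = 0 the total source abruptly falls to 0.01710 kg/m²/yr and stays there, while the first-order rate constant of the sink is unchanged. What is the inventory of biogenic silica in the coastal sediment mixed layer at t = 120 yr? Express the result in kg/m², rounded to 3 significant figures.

The sink rate constant is k = F₀/M₀ = 0.04719/3.530 = 0.01337 yr⁻¹.
Solving dM/dt = F₁ − kM with M(0) = M₀ gives M(t) = F₁/k + (M₀ − F₁/k)·e^(−kt).
F₁/k = 0.01710/0.01337 = 1.2791 kg/m²; kt = 0.01337 × 120 = 1.604, e^(−kt) = 0.2011.
M(120) = 1.2791 + (3.530 − 1.2791) × 0.2011 = 1.2791 + 0.4525 = 1.7317 kg/m².

1.73 kg/m²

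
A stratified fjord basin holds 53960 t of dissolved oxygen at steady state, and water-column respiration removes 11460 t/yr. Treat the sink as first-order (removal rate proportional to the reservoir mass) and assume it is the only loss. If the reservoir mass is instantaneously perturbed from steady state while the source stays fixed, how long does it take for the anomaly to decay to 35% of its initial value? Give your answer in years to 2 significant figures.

For a linear reservoir the anomaly decays as exp(−t/τ) with τ = M/F = 53960/11460 = 4.709 yr.
exp(−t/τ) = 0.35 ⇒ t = −τ ln(0.35) = 4.709 × 1.050 = 4.943 yr.

4.9 yr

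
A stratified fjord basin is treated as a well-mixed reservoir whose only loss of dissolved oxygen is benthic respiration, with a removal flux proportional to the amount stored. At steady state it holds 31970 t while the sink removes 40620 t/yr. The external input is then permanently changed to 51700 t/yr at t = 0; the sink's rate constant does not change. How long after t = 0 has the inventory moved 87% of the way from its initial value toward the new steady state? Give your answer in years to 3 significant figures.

τ = M₀/F₀ = 31970/40620 = 0.7871 yr.
The remaining gap fraction is e^(−t/τ); 87% covered ⇒ e^(−t/τ) = 0.130.
t = −τ ln(0.130) = 0.7871 × 2.040 = 1.606 yr.

1.61 yr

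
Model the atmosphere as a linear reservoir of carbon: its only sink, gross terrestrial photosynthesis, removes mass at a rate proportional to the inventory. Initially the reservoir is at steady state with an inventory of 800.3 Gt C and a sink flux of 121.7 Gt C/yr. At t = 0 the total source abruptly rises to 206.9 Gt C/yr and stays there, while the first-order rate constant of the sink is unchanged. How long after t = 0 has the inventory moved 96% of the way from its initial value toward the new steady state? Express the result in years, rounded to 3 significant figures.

τ = M₀/F₀ = 800.3/121.7 = 6.576 yr.
The remaining gap fraction is e^(−t/τ); 96% covered ⇒ e^(−t/τ) = 0.0400.
t = −τ ln(0.0400) = 6.576 × 3.219 = 21.17 yr.

21.2 yr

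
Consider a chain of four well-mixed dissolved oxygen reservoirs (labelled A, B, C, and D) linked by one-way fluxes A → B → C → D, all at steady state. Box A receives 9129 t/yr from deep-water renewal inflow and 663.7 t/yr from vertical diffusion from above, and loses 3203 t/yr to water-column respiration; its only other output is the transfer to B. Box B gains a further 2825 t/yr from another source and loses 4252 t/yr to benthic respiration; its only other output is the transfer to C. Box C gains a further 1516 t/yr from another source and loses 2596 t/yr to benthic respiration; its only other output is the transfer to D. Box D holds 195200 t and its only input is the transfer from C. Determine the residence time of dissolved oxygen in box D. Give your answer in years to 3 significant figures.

Box A: F(A→B) = (9129 + 663.7) − 3203 = 6589.7 t/yr.
Box B: F(B→C) = (6589.7 + 2825) − 4252 = 5162.7 t/yr.
Box C: F(C→D) = (5162.7 + 1516) − 2596 = 4082.7 t/yr.
Box D throughput = its input = 4082.7 t/yr; τ = 195200 / 4082.7 = 47.81 yr.

47.8 yr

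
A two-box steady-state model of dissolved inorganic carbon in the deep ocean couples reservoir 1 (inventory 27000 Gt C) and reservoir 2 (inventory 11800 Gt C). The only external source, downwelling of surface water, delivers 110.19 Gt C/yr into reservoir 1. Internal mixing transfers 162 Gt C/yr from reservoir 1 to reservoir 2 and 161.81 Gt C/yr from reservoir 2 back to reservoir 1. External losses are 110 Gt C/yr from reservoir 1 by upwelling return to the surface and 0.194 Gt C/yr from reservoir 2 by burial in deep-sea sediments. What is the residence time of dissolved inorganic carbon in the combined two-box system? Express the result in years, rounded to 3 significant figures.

Residence time in the combined system uses the total inventory and the total *external* removal — internal exchanges between the two boxes cancel.
M_total = 27000 + 11800 = 38800 Gt C.
ΣF_external_out = 110 + 0.194 = 110.19 Gt C/yr.
τ = M_total / ΣF_ext = 38800 / 110.19 = 352.1 yr.

352 yr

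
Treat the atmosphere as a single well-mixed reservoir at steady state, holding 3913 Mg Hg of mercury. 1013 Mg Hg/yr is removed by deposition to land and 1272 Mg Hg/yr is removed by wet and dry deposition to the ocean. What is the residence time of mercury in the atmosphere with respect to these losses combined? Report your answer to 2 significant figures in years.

Total removal = 1013 + 1272 = 2285.0 Mg Hg/yr.
τ = M / ΣF_out = 3913 / 2285.0 = 1.712 yr.

1.7 yr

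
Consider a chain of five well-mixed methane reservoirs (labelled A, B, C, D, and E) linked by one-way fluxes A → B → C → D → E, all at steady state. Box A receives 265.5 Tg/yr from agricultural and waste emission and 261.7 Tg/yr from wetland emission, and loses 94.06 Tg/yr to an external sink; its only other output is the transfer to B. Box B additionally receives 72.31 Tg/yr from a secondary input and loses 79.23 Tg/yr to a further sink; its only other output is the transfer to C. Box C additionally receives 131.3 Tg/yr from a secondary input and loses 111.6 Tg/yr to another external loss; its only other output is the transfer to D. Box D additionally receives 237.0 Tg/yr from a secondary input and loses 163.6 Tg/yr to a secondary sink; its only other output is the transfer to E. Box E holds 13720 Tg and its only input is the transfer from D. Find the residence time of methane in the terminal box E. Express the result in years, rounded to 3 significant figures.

Box A: F(A→B) = (265.5 + 261.7) − 94.06 = 433.14 Tg/yr.
Box B: F(B→C) = (433.14 + 72.31) − 79.23 = 426.22 Tg/yr.
Box C: F(C→D) = (426.22 + 131.3) − 111.6 = 445.92 Tg/yr.
Box D: F(D→E) = (445.92 + 237.0) − 163.6 = 519.32 Tg/yr.
Box E throughput = its input = 519.32 Tg/yr; τ = 13720 / 519.32 = 26.42 yr.

26.4 yr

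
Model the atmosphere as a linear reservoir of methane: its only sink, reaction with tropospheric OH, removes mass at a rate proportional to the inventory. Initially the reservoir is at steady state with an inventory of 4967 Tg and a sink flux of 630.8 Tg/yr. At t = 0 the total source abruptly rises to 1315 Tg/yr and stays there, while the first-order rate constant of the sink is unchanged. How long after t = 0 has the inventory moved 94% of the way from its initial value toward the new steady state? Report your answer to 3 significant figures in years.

22.2 yr

τ = M₀/F₀ = 4967/630.8 = 7.874 yr.
The remaining gap fraction is e^(−t/τ); 94% covered ⇒ e^(−t/τ) = 0.0600.
t = −τ ln(0.0600) = 7.874 × 2.813 = 22.15 yr.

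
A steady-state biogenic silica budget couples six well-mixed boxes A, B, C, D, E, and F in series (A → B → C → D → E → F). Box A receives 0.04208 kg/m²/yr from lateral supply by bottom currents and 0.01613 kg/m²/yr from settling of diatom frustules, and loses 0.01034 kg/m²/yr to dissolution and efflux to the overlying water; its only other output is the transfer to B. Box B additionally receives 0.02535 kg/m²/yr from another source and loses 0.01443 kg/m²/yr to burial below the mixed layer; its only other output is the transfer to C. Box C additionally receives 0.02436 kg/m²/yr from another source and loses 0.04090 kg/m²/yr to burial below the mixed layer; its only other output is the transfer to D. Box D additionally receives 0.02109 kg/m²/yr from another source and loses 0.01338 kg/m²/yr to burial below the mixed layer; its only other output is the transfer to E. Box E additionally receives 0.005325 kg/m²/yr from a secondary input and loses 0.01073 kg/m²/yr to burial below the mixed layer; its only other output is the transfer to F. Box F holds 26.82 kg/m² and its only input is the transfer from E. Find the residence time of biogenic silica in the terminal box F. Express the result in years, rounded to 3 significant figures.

Box A: F(A→B) = (0.04208 + 0.01613) − 0.01034 = 0.047870 kg/m²/yr.
Box B: F(B→C) = (0.047870 + 0.02535) − 0.01443 = 0.058790 kg/m²/yr.
Box C: F(C→D) = (0.058790 + 0.02436) − 0.04090 = 0.042250 kg/m²/yr.
Box D: F(D→E) = (0.042250 + 0.02109) − 0.01338 = 0.049960 kg/m²/yr.
Box E: F(E→F) = (0.049960 + 0.005325) − 0.01073 = 0.044555 kg/m²/yr.
Box F throughput = its input = 0.044555 kg/m²/yr; τ = 26.82 / 0.044555 = 602.0 yr.

602 yr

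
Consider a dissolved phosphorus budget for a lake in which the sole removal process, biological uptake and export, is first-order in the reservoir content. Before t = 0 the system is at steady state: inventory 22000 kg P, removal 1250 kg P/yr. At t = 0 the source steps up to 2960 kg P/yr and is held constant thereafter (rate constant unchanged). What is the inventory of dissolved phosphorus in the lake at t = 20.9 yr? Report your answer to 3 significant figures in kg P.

42900 kg P

The sink rate constant is k = F₀/M₀ = 1250/22000 = 0.05682 yr⁻¹.
Solving dM/dt = F₁ − kM with M(0) = M₀ gives M(t) = F₁/k + (M₀ − F₁/k)·e^(−kt).
F₁/k = 2960/0.05682 = 52096 kg P; kt = 0.05682 × 20.9 = 1.187, e^(−kt) = 0.3050.
M(20.9) = 52096 + (22000 − 52096) × 0.3050 = 52096 − 9179 = 42917 kg P.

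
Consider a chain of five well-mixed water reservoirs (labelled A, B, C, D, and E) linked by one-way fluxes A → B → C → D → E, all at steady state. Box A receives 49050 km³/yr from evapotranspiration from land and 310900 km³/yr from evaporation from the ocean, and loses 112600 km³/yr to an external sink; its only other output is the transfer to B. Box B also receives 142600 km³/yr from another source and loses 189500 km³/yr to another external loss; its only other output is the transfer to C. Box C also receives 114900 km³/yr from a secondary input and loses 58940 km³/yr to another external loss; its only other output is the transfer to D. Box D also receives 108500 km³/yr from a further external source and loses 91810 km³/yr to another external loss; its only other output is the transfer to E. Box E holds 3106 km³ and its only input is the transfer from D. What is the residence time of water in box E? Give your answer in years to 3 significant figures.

Box A: F(A→B) = (49050 + 310900) − 112600 = 247350 km³/yr.
Box B: F(B→C) = (247350 + 142600) − 189500 = 200450 km³/yr.
Box C: F(C→D) = (200450 + 114900) − 58940 = 256410 km³/yr.
Box D: F(D→E) = (256410 + 108500) − 91810 = 273100 km³/yr.
Box E throughput = its input = 273100 km³/yr; τ = 3106 / 273100 = 0.01137 yr.

0.0114 yr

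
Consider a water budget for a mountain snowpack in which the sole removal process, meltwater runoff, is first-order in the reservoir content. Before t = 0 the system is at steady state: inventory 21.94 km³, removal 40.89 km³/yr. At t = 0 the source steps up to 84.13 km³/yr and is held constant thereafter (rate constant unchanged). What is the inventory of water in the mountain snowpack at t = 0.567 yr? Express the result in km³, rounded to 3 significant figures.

37.1 km³

Residence time τ = M₀/F₀ = 0.5366 yr. The eventual steady state is M_∞ = M₀·(F₁/F₀) = 21.94 × 84.13/40.89 = 45.141 km³.
The anomaly ΔM(t) = M(t) − M_∞ decays as ΔM₀·e^(−t/τ) with ΔM₀ = 21.94 − 45.141 = −23.20 km³.
At t = 0.567 yr, e^(−t/τ) = e^(−1.057) = 0.3476, so ΔM = −8.064 km³ and M = 45.141 − 8.064 = 37.076 km³.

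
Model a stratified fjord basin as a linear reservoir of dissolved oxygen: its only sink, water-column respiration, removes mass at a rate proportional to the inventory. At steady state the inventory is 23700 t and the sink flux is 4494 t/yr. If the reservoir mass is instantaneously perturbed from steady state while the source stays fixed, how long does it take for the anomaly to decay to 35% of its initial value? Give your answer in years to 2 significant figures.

5.5 yr

For a linear reservoir the anomaly decays as exp(−t/τ) with τ = M/F = 23700/4494 = 5.274 yr.
exp(−t/τ) = 0.35 ⇒ t = −τ ln(0.35) = 5.274 × 1.050 = 5.536 yr.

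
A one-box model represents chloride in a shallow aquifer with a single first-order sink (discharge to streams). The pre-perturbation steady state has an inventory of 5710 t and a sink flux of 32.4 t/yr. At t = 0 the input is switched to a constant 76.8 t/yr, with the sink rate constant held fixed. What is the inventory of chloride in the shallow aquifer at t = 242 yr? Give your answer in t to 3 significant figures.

Residence time τ = M₀/F₀ = 176.2 yr. The eventual steady state is M_∞ = M₀·(F₁/F₀) = 5710 × 76.8/32.4 = 13535 t.
The anomaly ΔM(t) = M(t) − M_∞ decays as ΔM₀·e^(−t/τ) with ΔM₀ = 5710 − 13535 = −7825 t.
At t = 242 yr, e^(−t/τ) = e^(−1.373) = 0.2533, so ΔM = −1982 t and M = 13535 − 1982 = 11553 t.

11600 t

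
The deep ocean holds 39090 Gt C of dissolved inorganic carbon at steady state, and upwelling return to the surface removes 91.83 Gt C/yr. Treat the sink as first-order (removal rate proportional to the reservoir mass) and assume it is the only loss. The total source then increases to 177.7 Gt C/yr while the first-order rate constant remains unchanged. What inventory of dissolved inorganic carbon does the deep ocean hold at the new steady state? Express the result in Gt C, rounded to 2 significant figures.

76000 Gt C

Rate constant k = F/M = 91.83 / 39090 = 0.002349 yr⁻¹.
At the new steady state, source = k·M_new ⇒ M_new = 177.7 / 0.002349 = 75640 Gt C.
(Equivalently M_new = M × F_new/F_old = 39090 × 177.7/91.83.)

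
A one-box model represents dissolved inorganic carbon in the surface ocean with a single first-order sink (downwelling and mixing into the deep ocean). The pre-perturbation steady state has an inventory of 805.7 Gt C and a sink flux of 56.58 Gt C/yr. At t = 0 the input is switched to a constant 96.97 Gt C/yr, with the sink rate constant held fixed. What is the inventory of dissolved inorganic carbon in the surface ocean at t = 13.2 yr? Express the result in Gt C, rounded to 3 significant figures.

1150 Gt C

The sink rate constant is k = F₀/M₀ = 56.58/805.7 = 0.07022 yr⁻¹.
Solving dM/dt = F₁ − kM with M(0) = M₀ gives M(t) = F₁/k + (M₀ − F₁/k)·e^(−kt).
F₁/k = 96.97/0.07022 = 1380.9 Gt C; kt = 0.07022 × 13.2 = 0.9270, e^(−kt) = 0.3958.
M(13.2) = 1380.9 + (805.7 − 1380.9) × 0.3958 = 1380.9 − 227.6 = 1153.2 Gt C.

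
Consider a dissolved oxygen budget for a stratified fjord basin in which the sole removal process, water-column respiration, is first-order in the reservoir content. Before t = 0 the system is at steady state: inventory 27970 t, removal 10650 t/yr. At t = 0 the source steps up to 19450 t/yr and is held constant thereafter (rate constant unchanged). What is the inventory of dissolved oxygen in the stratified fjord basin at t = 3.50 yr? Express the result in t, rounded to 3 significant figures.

45000 t

The sink rate constant is k = F₀/M₀ = 10650/27970 = 0.3808 yr⁻¹.
Solving dM/dt = F₁ − kM with M(0) = M₀ gives M(t) = F₁/k + (M₀ − F₁/k)·e^(−kt).
F₁/k = 19450/0.3808 = 51081 t; kt = 0.3808 × 3.50 = 1.333, e^(−kt) = 0.2638.
M(3.50) = 51081 + (27970 − 51081) × 0.2638 = 51081 − 6096 = 44985 t.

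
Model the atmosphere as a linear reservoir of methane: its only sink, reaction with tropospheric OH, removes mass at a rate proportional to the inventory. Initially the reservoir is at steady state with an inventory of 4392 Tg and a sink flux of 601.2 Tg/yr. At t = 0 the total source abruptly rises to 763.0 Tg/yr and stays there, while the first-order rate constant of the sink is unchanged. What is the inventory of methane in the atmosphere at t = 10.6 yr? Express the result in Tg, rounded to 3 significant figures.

Residence time τ = M₀/F₀ = 7.305 yr. The eventual steady state is M_∞ = M₀·(F₁/F₀) = 4392 × 763.0/601.2 = 5574.0 Tg.
The anomaly ΔM(t) = M(t) − M_∞ decays as ΔM₀·e^(−t/τ) with ΔM₀ = 4392 − 5574.0 = −1182 Tg.
At t = 10.6 yr, e^(−t/τ) = e^(−1.451) = 0.2343, so ΔM = −277.0 Tg and M = 5574.0 − 277.0 = 5297.0 Tg.

5300 Tg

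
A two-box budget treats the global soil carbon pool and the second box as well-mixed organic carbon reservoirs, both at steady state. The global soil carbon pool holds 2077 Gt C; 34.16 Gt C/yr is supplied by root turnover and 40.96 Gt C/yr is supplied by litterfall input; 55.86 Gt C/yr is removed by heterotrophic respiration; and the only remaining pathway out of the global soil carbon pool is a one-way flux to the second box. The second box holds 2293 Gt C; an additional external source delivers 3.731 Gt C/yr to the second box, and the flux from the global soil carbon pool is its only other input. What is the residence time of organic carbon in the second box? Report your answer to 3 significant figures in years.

99.7 yr

Balance the global soil carbon pool: ΣF_in = 34.16 + 40.96 = 75.120 Gt C/yr.
Flux to the second box = ΣF_in − (55.86) = 19.260 Gt C/yr.
Total input to the second box = 19.260 + 3.731 = 22.991 Gt C/yr; at steady state this equals its total output.
τ = M / F = 2293 / 22.991 = 99.73 yr.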